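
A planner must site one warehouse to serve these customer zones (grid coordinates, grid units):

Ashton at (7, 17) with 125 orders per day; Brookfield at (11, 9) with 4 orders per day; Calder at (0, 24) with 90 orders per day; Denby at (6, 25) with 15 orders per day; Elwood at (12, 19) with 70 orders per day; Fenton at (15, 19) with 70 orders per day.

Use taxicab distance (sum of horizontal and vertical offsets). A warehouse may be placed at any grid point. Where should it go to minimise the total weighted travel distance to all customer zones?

Manhattan distance separates: Σwᵢ(|x−xᵢ|+|y−yᵢ|) = Σwᵢ|x−xᵢ| + Σwᵢ|y−yᵢ|, so x and y are optimised independently as 1-D weighted medians.
Total weight W = 374; half = 187.
x-coordinate, sorted with cumulative weight:
  x=0 (Calder, w=90) cum 90
  x=6 (Denby, w=15) cum 105
  x=7 (Ashton, w=125) cum 230  ← median
  x=11 (Brookfield, w=4) cum 234
  x=12 (Elwood, w=70) cum 304
  x=15 (Fenton, w=70) cum 374
⇒ x* = 7
y-coordinate, sorted with cumulative weight:
  y=9 (Brookfield, w=4) cum 4
  y=17 (Ashton, w=125) cum 129
  y=19 (Elwood, w=70) cum 199  ← median
  y=19 (Fenton, w=70) cum 269
  y=24 (Calder, w=90) cum 359
  y=25 (Denby, w=15) cum 374
⇒ y* = 19

(7, 19)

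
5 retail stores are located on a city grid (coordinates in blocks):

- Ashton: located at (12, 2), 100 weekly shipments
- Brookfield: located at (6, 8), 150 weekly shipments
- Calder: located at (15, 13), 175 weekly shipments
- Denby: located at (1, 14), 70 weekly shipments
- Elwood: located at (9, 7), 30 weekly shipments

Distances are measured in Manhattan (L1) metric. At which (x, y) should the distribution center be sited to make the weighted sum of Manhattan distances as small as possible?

(12, 8)

Manhattan distance separates: Σwᵢ(|x−xᵢ|+|y−yᵢ|) = Σwᵢ|x−xᵢ| + Σwᵢ|y−yᵢ|, so x and y are optimised independently as 1-D weighted medians.
Total weight W = 525; half = 262.5.
x-coordinate, sorted with cumulative weight:
  x=1 (Denby, w=70) cum 70
  x=6 (Brookfield, w=150) cum 220
  x=9 (Elwood, w=30) cum 250
  x=12 (Ashton, w=100) cum 350  ← median
  x=15 (Calder, w=175) cum 525
⇒ x* = 12
y-coordinate, sorted with cumulative weight:
  y=2 (Ashton, w=100) cum 100
  y=7 (Elwood, w=30) cum 130
  y=8 (Brookfield, w=150) cum 280  ← median
  y=13 (Calder, w=175) cum 455
  y=14 (Denby, w=70) cum 525
⇒ y* = 8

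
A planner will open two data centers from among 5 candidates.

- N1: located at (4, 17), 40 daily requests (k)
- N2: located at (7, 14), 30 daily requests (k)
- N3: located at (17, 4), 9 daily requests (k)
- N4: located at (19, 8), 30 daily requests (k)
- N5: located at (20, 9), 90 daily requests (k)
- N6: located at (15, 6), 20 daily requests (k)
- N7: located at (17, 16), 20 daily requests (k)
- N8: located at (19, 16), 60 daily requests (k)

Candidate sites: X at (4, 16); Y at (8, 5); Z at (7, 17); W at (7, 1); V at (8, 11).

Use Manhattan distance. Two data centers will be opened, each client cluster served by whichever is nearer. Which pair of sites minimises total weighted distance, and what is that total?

{Z, V}, total 3274

Evaluate every pair (each demand assigned to the nearer of the two):
  {Z, V}: total = 3274
  {Y, Z}: total = 3320
  {X, V}: total = 3384
  {X, Y}: total = 3460
  {Y, V}: total = 3690
  {W, V}: total = 3797
  {Z, W}: total = 4047
  {X, W}: total = 4187
  {X, Z}: total = 4237
  {Y, W}: total = 4770
Best pair: {Z, V} with total 3274.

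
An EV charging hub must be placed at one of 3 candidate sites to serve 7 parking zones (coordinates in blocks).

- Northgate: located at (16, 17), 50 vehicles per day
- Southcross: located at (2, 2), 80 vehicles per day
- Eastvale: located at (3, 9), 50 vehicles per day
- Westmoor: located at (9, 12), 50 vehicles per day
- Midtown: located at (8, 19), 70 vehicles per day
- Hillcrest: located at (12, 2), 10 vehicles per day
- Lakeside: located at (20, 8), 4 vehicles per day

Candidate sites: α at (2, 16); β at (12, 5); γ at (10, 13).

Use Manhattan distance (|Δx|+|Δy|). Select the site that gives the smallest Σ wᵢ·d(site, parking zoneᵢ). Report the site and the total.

γ, total 3420 blocks

Total weighted distance at each candidate:
  α (2, 16): total = 3794
  β (12, 5): total = 4324
  γ (10, 13): total = 3420
Minimum is at γ with total 3420 blocks.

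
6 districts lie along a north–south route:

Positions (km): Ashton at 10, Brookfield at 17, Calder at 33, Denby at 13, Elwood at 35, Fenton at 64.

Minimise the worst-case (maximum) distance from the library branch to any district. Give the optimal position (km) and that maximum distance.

location 37, max distance 27

The 1-center on a line is the midpoint of the two extreme points: leftmost at 10, rightmost at 64.
Optimal location = (10 + 64)/2 = 37; maximum distance = (64 − 10)/2 = 27.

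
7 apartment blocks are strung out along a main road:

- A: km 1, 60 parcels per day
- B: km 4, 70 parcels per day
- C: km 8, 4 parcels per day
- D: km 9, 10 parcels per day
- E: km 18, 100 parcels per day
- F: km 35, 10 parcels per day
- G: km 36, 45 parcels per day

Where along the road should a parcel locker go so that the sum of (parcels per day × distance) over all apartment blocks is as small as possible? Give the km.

For a sum of weighted absolute distances on a line, the optimum is the weighted median (not the mean). Total weight W = 299; half-weight = 149.5.
Sort by position and accumulate weight:
  km 1 (A, w=60) → cum 60
  km 4 (B, w=70) → cum 130
  km 8 (C, w=4) → cum 134
  km 9 (D, w=10) → cum 144
  km 18 (E, w=100) → cum 244  ≥ 149.5 → median here
  km 35 (F, w=10) → cum 254
  km 36 (G, w=45) → cum 299
Optimal location: km 18.

x = 18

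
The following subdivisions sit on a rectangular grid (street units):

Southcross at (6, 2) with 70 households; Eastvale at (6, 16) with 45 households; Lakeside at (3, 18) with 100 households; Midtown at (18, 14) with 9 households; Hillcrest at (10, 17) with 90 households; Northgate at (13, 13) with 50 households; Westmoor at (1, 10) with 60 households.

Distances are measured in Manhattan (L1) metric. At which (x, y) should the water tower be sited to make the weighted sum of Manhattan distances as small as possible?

Manhattan distance separates: Σwᵢ(|x−xᵢ|+|y−yᵢ|) = Σwᵢ|x−xᵢ| + Σwᵢ|y−yᵢ|, so x and y are optimised independently as 1-D weighted medians.
Total weight W = 424; half = 212.
x-coordinate, sorted with cumulative weight:
  x=1 (Westmoor, w=60) cum 60
  x=3 (Lakeside, w=100) cum 160
  x=6 (Southcross, w=70) cum 230  ← median
  x=6 (Eastvale, w=45) cum 275
  x=10 (Hillcrest, w=90) cum 365
  x=13 (Northgate, w=50) cum 415
  x=18 (Midtown, w=9) cum 424
⇒ x* = 6
y-coordinate, sorted with cumulative weight:
  y=2 (Southcross, w=70) cum 70
  y=10 (Westmoor, w=60) cum 130
  y=13 (Northgate, w=50) cum 180
  y=14 (Midtown, w=9) cum 189
  y=16 (Eastvale, w=45) cum 234  ← median
  y=17 (Hillcrest, w=90) cum 324
  y=18 (Lakeside, w=100) cum 424
⇒ y* = 16

(6, 16)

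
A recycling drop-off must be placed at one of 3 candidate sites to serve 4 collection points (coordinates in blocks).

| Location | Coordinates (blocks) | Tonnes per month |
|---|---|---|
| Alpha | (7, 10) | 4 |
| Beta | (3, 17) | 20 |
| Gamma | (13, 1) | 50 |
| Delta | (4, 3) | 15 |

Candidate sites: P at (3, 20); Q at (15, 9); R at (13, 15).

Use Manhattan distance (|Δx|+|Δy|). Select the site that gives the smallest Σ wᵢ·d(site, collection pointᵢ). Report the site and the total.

Total weighted distance at each candidate:
  P (3, 20): total = 1836
  Q (15, 9): total = 1191
  R (13, 15): total = 1299
Minimum is at Q with total 1191 blocks.

Q, total 1191 blocks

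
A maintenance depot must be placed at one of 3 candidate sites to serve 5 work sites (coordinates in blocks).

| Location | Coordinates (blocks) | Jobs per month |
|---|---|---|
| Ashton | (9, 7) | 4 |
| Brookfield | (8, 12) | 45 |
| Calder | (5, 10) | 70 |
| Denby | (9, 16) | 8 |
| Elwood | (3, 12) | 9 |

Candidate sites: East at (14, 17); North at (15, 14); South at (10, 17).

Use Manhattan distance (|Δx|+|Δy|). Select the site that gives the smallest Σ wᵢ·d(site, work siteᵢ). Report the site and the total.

Total weighted distance at each candidate:
  East (14, 17): total = 1867
  North (15, 14): total = 1627
  South (10, 17): total = 1323
Minimum is at South with total 1323 blocks.

South, total 1323 blocks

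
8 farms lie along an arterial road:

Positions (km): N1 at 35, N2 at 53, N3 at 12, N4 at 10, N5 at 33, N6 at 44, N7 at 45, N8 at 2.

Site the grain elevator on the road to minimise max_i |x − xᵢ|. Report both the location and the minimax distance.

location 27.5, max distance 25.5

The 1-center on a line is the midpoint of the two extreme points: leftmost at 2, rightmost at 53.
Optimal location = (2 + 53)/2 = 27.5; maximum distance = (53 − 2)/2 = 25.5.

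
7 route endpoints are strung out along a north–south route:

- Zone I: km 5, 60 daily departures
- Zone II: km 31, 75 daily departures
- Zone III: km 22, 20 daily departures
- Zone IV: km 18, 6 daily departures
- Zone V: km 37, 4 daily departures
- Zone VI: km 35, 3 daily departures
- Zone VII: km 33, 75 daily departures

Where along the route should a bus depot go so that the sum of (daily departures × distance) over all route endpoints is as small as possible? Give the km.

x = 31

For a sum of weighted absolute distances on a line, the optimum is the weighted median (not the mean). Total weight W = 243; half-weight = 121.5.
Sort by position and accumulate weight:
  km 5 (Zone I, w=60) → cum 60
  km 18 (Zone IV, w=6) → cum 66
  km 22 (Zone III, w=20) → cum 86
  km 31 (Zone II, w=75) → cum 161  ≥ 121.5 → median here
  km 33 (Zone VII, w=75) → cum 236
  km 35 (Zone VI, w=3) → cum 239
  km 37 (Zone V, w=4) → cum 243
Optimal location: km 31.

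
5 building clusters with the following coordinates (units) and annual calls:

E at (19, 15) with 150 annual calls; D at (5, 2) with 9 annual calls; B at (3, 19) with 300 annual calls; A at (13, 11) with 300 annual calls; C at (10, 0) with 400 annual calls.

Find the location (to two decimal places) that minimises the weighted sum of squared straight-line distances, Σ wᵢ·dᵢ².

The minimiser of Σwᵢ‖p−pᵢ‖² is the weighted centroid p* = (Σwᵢpᵢ)/(Σwᵢ).
Σwᵢ = 1159.
Σwᵢxᵢ = 150·19 + 9·5 + 300·3 + 300·13 + 400·10 = 11695.
Σwᵢyᵢ = 150·15 + 9·2 + 300·19 + 300·11 + 400·0 = 11268.
x* = 11695/1159 = 10.09, y* = 11268/1159 = 9.72.

(10.09, 9.72)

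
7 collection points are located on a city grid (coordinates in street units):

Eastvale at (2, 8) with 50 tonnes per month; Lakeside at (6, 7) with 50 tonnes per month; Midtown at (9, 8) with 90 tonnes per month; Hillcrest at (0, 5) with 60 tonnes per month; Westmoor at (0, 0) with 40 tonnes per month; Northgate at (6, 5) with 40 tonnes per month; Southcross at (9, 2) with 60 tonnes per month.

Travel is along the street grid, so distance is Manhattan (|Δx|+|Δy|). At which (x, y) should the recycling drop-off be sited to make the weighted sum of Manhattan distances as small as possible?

Manhattan distance separates: Σwᵢ(|x−xᵢ|+|y−yᵢ|) = Σwᵢ|x−xᵢ| + Σwᵢ|y−yᵢ|, so x and y are optimised independently as 1-D weighted medians.
Total weight W = 390; half = 195.
x-coordinate, sorted with cumulative weight:
  x=0 (Hillcrest, w=60) cum 60
  x=0 (Westmoor, w=40) cum 100
  x=2 (Eastvale, w=50) cum 150
  x=6 (Lakeside, w=50) cum 200  ← median
  x=6 (Northgate, w=40) cum 240
  x=9 (Midtown, w=90) cum 330
  x=9 (Southcross, w=60) cum 390
⇒ x* = 6
y-coordinate, sorted with cumulative weight:
  y=0 (Westmoor, w=40) cum 40
  y=2 (Southcross, w=60) cum 100
  y=5 (Hillcrest, w=60) cum 160
  y=5 (Northgate, w=40) cum 200  ← median
  y=7 (Lakeside, w=50) cum 250
  y=8 (Eastvale, w=50) cum 300
  y=8 (Midtown, w=90) cum 390
⇒ y* = 5

(6, 5)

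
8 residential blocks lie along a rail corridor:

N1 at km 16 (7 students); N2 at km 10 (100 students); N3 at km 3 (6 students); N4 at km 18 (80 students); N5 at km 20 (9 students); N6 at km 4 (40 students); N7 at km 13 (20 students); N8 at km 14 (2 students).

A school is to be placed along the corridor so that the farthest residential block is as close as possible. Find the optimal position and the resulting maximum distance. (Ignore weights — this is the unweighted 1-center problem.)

The 1-center on a line is the midpoint of the two extreme points: leftmost at 3, rightmost at 20.
Optimal location = (3 + 20)/2 = 11.5; maximum distance = (20 − 3)/2 = 8.5.

location 11.5, max distance 8.5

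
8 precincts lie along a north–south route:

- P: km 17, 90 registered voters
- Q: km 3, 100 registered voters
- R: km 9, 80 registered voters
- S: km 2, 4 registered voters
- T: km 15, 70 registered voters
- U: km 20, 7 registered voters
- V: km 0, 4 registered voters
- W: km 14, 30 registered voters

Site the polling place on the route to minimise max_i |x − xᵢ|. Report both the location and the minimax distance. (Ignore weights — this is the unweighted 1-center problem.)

location 10, max distance 10

The 1-center on a line is the midpoint of the two extreme points: leftmost at 0, rightmost at 20.
Optimal location = (0 + 20)/2 = 10; maximum distance = (20 − 0)/2 = 10.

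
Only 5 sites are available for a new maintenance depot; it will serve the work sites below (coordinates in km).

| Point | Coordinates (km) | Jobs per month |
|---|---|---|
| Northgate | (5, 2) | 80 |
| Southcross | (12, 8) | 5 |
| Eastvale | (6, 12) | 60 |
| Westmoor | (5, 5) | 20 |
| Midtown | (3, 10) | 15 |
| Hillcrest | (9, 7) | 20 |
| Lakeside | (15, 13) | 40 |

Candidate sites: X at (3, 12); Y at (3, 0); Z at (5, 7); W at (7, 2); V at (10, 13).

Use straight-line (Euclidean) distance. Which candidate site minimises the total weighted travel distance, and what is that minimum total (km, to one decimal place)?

Total weighted distance at each candidate:
  X (3, 12): total = 1858.6
  Y (3, 0): total = 2178.4
  Z (5, 7): total = 1381.9
  W (7, 2): total = 1660.1
  V (10, 13): total = 1865.5
Minimum is at Z with total 1381.9 km.

Z, total 1381.9 km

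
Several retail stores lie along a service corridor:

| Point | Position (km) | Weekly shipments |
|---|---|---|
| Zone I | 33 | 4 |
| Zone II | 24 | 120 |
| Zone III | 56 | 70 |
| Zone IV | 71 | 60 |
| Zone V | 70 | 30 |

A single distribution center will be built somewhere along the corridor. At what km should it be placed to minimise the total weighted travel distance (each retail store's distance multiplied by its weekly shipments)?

x = 56

For a sum of weighted absolute distances on a line, the optimum is the weighted median (not the mean). Total weight W = 284; half-weight = 142.
Sort by position and accumulate weight:
  km 24 (Zone II, w=120) → cum 120
  km 33 (Zone I, w=4) → cum 124
  km 56 (Zone III, w=70) → cum 194  ≥ 142 → median here
  km 70 (Zone V, w=30) → cum 224
  km 71 (Zone IV, w=60) → cum 284
Optimal location: km 56.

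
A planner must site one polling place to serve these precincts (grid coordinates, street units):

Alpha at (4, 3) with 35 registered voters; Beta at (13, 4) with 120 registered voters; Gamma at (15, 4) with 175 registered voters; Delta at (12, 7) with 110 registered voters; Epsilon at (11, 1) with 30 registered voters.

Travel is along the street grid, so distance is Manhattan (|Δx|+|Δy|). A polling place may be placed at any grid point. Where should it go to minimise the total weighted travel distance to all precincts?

Manhattan distance separates: Σwᵢ(|x−xᵢ|+|y−yᵢ|) = Σwᵢ|x−xᵢ| + Σwᵢ|y−yᵢ|, so x and y are optimised independently as 1-D weighted medians.
Total weight W = 470; half = 235.
x-coordinate, sorted with cumulative weight:
  x=4 (Alpha, w=35) cum 35
  x=11 (Epsilon, w=30) cum 65
  x=12 (Delta, w=110) cum 175
  x=13 (Beta, w=120) cum 295  ← median
  x=15 (Gamma, w=175) cum 470
⇒ x* = 13
y-coordinate, sorted with cumulative weight:
  y=1 (Epsilon, w=30) cum 30
  y=3 (Alpha, w=35) cum 65
  y=4 (Beta, w=120) cum 185
  y=4 (Gamma, w=175) cum 360  ← median
  y=7 (Delta, w=110) cum 470
⇒ y* = 4

(13, 4)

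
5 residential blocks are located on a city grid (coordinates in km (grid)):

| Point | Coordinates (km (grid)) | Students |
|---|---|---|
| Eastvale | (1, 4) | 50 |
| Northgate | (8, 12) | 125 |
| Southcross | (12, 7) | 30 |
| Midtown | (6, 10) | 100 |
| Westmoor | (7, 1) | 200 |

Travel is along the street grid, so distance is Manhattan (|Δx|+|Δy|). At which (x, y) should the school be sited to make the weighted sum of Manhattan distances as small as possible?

Manhattan distance separates: Σwᵢ(|x−xᵢ|+|y−yᵢ|) = Σwᵢ|x−xᵢ| + Σwᵢ|y−yᵢ|, so x and y are optimised independently as 1-D weighted medians.
Total weight W = 505; half = 252.5.
x-coordinate, sorted with cumulative weight:
  x=1 (Eastvale, w=50) cum 50
  x=6 (Midtown, w=100) cum 150
  x=7 (Westmoor, w=200) cum 350  ← median
  x=8 (Northgate, w=125) cum 475
  x=12 (Southcross, w=30) cum 505
⇒ x* = 7
y-coordinate, sorted with cumulative weight:
  y=1 (Westmoor, w=200) cum 200
  y=4 (Eastvale, w=50) cum 250
  y=7 (Southcross, w=30) cum 280  ← median
  y=10 (Midtown, w=100) cum 380
  y=12 (Northgate, w=125) cum 505
⇒ y* = 7

(7, 7)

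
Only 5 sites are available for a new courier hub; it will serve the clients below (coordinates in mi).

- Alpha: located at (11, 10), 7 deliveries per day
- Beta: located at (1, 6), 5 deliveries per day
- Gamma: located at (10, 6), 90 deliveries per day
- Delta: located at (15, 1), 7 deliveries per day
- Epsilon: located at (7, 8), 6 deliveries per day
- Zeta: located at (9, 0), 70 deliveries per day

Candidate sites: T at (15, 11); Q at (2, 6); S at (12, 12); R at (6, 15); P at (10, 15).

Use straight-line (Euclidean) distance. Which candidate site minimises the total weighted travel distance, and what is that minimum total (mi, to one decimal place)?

Total weighted distance at each candidate:
  T (15, 11): total = 1737.9
  Q (2, 6): total = 1569.1
  S (12, 12): total = 1631.6
  R (6, 15): total = 2217.1
  P (10, 15): total = 2111.4
Minimum is at Q with total 1569.1 mi.

Q, total 1569.1 mi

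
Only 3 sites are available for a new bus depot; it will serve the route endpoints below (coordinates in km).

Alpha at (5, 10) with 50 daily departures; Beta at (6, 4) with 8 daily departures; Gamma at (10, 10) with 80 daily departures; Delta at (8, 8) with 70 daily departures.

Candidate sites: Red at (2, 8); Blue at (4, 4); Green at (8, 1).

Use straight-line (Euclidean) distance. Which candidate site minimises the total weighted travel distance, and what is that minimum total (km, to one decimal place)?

Red, total 1305.2 km

Total weighted distance at each candidate:
  Red (2, 8): total = 1305.2
  Blue (4, 4): total = 1394.9
  Green (8, 1): total = 1730.7
Minimum is at Red with total 1305.2 km.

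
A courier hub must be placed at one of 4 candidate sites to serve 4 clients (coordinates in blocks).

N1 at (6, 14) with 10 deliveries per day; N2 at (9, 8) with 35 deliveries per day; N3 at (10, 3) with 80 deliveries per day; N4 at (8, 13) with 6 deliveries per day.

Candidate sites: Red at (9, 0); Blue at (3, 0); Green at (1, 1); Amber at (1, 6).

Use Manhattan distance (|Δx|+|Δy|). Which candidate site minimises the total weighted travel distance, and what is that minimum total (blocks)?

Total weighted distance at each candidate:
  Red (9, 0): total = 854
  Blue (3, 0): total = 1568
  Green (1, 1): total = 1699
  Amber (1, 6): total = 1524
Minimum is at Red with total 854 blocks.

Red, total 854 blocks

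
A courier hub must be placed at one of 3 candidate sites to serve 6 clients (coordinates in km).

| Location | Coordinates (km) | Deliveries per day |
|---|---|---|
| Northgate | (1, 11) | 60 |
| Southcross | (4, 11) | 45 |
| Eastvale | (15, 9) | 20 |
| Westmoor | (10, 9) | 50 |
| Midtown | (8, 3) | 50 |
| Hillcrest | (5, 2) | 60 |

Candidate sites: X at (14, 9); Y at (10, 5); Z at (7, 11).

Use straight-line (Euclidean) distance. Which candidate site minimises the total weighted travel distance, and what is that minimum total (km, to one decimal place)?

Z, total 1796.5 km

Total weighted distance at each candidate:
  X (14, 9): total = 2576.5
  Y (10, 5): total = 1850.2
  Z (7, 11): total = 1796.5
Minimum is at Z with total 1796.5 km.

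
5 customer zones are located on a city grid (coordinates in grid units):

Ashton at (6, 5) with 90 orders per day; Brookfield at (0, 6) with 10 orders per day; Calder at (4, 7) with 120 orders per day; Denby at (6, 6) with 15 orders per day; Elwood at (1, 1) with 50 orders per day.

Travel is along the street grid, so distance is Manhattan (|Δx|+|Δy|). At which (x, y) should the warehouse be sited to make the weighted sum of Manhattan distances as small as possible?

Manhattan distance separates: Σwᵢ(|x−xᵢ|+|y−yᵢ|) = Σwᵢ|x−xᵢ| + Σwᵢ|y−yᵢ|, so x and y are optimised independently as 1-D weighted medians.
Total weight W = 285; half = 142.5.
x-coordinate, sorted with cumulative weight:
  x=0 (Brookfield, w=10) cum 10
  x=1 (Elwood, w=50) cum 60
  x=4 (Calder, w=120) cum 180  ← median
  x=6 (Ashton, w=90) cum 270
  x=6 (Denby, w=15) cum 285
⇒ x* = 4
y-coordinate, sorted with cumulative weight:
  y=1 (Elwood, w=50) cum 50
  y=5 (Ashton, w=90) cum 140
  y=6 (Brookfield, w=10) cum 150  ← median
  y=6 (Denby, w=15) cum 165
  y=7 (Calder, w=120) cum 285
⇒ y* = 6

(4, 6)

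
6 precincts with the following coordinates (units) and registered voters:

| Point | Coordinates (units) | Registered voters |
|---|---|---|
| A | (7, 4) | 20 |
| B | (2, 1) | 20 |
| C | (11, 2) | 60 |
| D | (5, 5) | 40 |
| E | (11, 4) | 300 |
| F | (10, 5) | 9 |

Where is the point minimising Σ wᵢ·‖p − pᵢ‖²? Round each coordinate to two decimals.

The minimiser of Σwᵢ‖p−pᵢ‖² is the weighted centroid p* = (Σwᵢpᵢ)/(Σwᵢ).
Σwᵢ = 449.
Σwᵢxᵢ = 20·7 + 20·2 + 60·11 + 40·5 + 300·11 + 9·10 = 4430.
Σwᵢyᵢ = 20·4 + 20·1 + 60·2 + 40·5 + 300·4 + 9·5 = 1665.
x* = 4430/449 = 9.87, y* = 1665/449 = 3.71.

(9.87, 3.71)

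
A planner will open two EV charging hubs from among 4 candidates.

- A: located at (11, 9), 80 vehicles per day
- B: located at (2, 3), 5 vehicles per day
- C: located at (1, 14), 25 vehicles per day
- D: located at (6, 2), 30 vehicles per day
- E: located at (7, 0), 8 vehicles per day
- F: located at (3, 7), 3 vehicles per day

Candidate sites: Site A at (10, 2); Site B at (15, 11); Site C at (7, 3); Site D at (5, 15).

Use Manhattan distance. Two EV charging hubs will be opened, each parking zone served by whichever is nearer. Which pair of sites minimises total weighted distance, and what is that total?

Evaluate every pair (each demand assigned to the nearer of the two):
  {Site A, Site D}: total = 1000
  {Site B, Site C}: total = 1038
  {Site C, Site D}: total = 1058
  {Site A, Site B}: total = 1146
  {Site A, Site C}: total = 1198
  {Site B, Site D}: total = 1266
Best pair: {Site A, Site D} with total 1000.

{Site A, Site D}, total 1000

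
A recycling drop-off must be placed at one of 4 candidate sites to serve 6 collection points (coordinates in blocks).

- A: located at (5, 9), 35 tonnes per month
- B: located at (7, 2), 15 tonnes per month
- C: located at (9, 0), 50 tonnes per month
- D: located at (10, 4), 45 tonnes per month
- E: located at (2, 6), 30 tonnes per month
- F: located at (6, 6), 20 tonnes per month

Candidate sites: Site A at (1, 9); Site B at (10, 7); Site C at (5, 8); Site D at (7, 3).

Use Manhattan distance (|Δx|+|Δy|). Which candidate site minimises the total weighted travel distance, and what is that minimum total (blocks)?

Total weighted distance at each candidate:
  Site A (1, 9): total = 2095
  Site B (10, 7): total = 1270
  Site C (5, 8): total = 1370
  Site D (7, 3): total = 1045
Minimum is at Site D with total 1045 blocks.

Site D, total 1045 blocks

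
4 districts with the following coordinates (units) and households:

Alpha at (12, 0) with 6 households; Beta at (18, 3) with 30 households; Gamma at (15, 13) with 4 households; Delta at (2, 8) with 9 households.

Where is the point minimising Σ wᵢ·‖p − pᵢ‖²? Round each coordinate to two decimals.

The minimiser of Σwᵢ‖p−pᵢ‖² is the weighted centroid p* = (Σwᵢpᵢ)/(Σwᵢ).
Σwᵢ = 49.
Σwᵢxᵢ = 6·12 + 30·18 + 4·15 + 9·2 = 690.
Σwᵢyᵢ = 6·0 + 30·3 + 4·13 + 9·8 = 214.
x* = 690/49 = 14.08, y* = 214/49 = 4.37.

(14.08, 4.37)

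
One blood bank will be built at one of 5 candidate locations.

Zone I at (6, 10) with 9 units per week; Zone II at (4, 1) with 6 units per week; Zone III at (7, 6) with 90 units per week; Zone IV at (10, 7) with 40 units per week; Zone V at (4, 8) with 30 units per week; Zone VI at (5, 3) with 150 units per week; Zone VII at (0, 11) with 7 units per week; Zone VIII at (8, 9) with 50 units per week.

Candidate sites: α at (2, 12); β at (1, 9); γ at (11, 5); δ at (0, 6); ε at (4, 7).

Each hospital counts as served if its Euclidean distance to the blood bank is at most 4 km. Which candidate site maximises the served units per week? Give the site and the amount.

ε, covering 129

Coverage radius r = 4 km; a point is covered iff (Δx)²+(Δy)² ≤ 4² = 16.
  α (2, 12): covers {Zone VII} → 7
  β (1, 9): covers {Zone V, Zone VII} → 37
  γ (11, 5): covers {Zone IV} → 40
  δ (0, 6): covers {none} → 0
  ε (4, 7): covers {Zone I, Zone III, Zone V} → 129
Maximum coverage at ε: 129 units per week.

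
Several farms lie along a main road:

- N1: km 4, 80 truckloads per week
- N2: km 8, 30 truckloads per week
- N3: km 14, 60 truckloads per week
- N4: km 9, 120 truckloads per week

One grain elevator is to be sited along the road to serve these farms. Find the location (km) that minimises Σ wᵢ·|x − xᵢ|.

x = 9

For a sum of weighted absolute distances on a line, the optimum is the weighted median (not the mean). Total weight W = 290; half-weight = 145.
Sort by position and accumulate weight:
  km 4 (N1, w=80) → cum 80
  km 8 (N2, w=30) → cum 110
  km 9 (N4, w=120) → cum 230  ≥ 145 → median here
  km 14 (N3, w=60) → cum 290
Optimal location: km 9.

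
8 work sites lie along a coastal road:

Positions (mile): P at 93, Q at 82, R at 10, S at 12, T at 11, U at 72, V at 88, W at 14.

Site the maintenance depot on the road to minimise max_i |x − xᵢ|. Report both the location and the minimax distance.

The 1-center on a line is the midpoint of the two extreme points: leftmost at 10, rightmost at 93.
Optimal location = (10 + 93)/2 = 51.5; maximum distance = (93 − 10)/2 = 41.5.

location 51.5, max distance 41.5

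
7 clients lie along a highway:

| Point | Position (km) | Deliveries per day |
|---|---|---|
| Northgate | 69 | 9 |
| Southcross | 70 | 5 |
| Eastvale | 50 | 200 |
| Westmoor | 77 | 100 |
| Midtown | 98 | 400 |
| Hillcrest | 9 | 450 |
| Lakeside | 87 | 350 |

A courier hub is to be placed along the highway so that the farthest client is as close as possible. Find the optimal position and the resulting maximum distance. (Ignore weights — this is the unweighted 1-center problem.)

The 1-center on a line is the midpoint of the two extreme points: leftmost at 9, rightmost at 98.
Optimal location = (9 + 98)/2 = 53.5; maximum distance = (98 − 9)/2 = 44.5.

location 53.5, max distance 44.5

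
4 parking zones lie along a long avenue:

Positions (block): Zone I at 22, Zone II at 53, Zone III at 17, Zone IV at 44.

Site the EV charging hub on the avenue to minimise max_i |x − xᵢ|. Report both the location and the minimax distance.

location 35, max distance 18

The 1-center on a line is the midpoint of the two extreme points: leftmost at 17, rightmost at 53.
Optimal location = (17 + 53)/2 = 35; maximum distance = (53 − 17)/2 = 18.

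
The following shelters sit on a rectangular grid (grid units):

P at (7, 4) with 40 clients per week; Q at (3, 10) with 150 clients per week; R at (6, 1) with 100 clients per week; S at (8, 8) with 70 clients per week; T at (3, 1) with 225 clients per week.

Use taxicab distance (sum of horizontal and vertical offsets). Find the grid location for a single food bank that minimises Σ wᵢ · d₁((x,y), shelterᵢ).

(3, 1)

Manhattan distance separates: Σwᵢ(|x−xᵢ|+|y−yᵢ|) = Σwᵢ|x−xᵢ| + Σwᵢ|y−yᵢ|, so x and y are optimised independently as 1-D weighted medians.
Total weight W = 585; half = 292.5.
x-coordinate, sorted with cumulative weight:
  x=3 (Q, w=150) cum 150
  x=3 (T, w=225) cum 375  ← median
  x=6 (R, w=100) cum 475
  x=7 (P, w=40) cum 515
  x=8 (S, w=70) cum 585
⇒ x* = 3
y-coordinate, sorted with cumulative weight:
  y=1 (R, w=100) cum 100
  y=1 (T, w=225) cum 325  ← median
  y=4 (P, w=40) cum 365
  y=8 (S, w=70) cum 435
  y=10 (Q, w=150) cum 585
⇒ y* = 1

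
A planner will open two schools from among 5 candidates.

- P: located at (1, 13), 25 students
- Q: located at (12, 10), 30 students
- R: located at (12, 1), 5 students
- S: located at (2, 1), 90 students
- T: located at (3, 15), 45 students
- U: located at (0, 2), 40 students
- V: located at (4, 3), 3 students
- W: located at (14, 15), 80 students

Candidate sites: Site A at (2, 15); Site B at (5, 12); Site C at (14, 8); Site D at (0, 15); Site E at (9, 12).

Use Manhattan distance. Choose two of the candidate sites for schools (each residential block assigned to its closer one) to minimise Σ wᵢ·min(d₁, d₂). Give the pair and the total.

{Site A, Site C}, total 2747

Evaluate every pair (each demand assigned to the nearer of the two):
  {Site A, Site C}: total = 2747
  {Site A, Site E}: total = 2882
  {Site C, Site D}: total = 2940
  {Site B, Site C}: total = 2965
  {Site D, Site E}: total = 3072
  {Site B, Site E}: total = 3100
  {Site A, Site B}: total = 3330
  {Site B, Site D}: total = 3340
  {Site A, Site D}: total = 3472
  {Site C, Site E}: total = 3777
Best pair: {Site A, Site C} with total 2747.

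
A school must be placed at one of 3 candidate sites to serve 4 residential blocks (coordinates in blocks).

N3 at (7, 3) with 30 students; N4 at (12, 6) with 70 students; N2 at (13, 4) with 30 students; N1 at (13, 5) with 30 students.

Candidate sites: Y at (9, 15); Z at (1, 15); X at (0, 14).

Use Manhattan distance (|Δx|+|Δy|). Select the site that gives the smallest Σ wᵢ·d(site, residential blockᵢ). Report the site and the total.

Total weighted distance at each candidate:
  Y (9, 15): total = 2130
  Z (1, 15): total = 3290
  X (0, 14): total = 3290
Minimum is at Y with total 2130 blocks.

Y, total 2130 blocks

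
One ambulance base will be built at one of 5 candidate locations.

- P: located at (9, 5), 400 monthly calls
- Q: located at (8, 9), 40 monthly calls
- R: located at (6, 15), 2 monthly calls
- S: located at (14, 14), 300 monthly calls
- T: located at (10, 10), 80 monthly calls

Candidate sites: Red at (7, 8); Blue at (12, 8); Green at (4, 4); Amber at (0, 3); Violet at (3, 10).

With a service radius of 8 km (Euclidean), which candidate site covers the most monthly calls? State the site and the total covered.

Coverage radius r = 8 km; a point is covered iff (Δx)²+(Δy)² ≤ 8² = 64.
  Red (7, 8): covers {P, Q, R, T} → 522
  Blue (12, 8): covers {P, Q, S, T} → 820
  Green (4, 4): covers {P, Q} → 440
  Amber (0, 3): covers {none} → 0
  Violet (3, 10): covers {P, Q, R, T} → 522
Maximum coverage at Blue: 820 monthly calls.

Blue, covering 820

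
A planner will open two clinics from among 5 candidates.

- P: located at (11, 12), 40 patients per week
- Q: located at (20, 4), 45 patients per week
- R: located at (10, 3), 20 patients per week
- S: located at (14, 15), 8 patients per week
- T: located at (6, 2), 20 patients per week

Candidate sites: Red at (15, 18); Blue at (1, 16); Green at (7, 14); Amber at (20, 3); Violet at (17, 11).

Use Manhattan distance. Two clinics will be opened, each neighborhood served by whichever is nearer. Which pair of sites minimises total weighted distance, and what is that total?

{Green, Amber}, total 809

Evaluate every pair (each demand assigned to the nearer of the two):
  {Green, Amber}: total = 809
  {Amber, Violet}: total = 881
  {Red, Amber}: total = 977
  {Blue, Amber}: total = 1217
  {Green, Violet}: total = 1286
  {Red, Violet}: total = 1462
  {Blue, Violet}: total = 1466
  {Red, Green}: total = 1667
  {Blue, Green}: total = 1879
  {Red, Blue}: total = 2067
Best pair: {Green, Amber} with total 809.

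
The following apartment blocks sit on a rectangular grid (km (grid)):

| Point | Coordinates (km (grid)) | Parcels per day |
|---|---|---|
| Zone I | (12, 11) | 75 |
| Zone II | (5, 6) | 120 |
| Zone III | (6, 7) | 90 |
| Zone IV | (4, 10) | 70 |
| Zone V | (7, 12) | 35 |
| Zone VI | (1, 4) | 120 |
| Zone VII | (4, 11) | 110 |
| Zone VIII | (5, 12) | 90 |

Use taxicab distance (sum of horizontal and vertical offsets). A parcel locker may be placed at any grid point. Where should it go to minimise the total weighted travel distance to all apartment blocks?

Manhattan distance separates: Σwᵢ(|x−xᵢ|+|y−yᵢ|) = Σwᵢ|x−xᵢ| + Σwᵢ|y−yᵢ|, so x and y are optimised independently as 1-D weighted medians.
Total weight W = 710; half = 355.
x-coordinate, sorted with cumulative weight:
  x=1 (Zone VI, w=120) cum 120
  x=4 (Zone IV, w=70) cum 190
  x=4 (Zone VII, w=110) cum 300
  x=5 (Zone II, w=120) cum 420  ← median
  x=5 (Zone VIII, w=90) cum 510
  x=6 (Zone III, w=90) cum 600
  x=7 (Zone V, w=35) cum 635
  x=12 (Zone I, w=75) cum 710
⇒ x* = 5
y-coordinate, sorted with cumulative weight:
  y=4 (Zone VI, w=120) cum 120
  y=6 (Zone II, w=120) cum 240
  y=7 (Zone III, w=90) cum 330
  y=10 (Zone IV, w=70) cum 400  ← median
  y=11 (Zone I, w=75) cum 475
  y=11 (Zone VII, w=110) cum 585
  y=12 (Zone V, w=35) cum 620
  y=12 (Zone VIII, w=90) cum 710
⇒ y* = 10

(5, 10)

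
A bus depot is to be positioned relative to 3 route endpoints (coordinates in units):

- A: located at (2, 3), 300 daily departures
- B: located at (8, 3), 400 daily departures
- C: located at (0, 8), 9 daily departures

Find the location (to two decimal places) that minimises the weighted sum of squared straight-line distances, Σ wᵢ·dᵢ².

(5.36, 3.06)

The minimiser of Σwᵢ‖p−pᵢ‖² is the weighted centroid p* = (Σwᵢpᵢ)/(Σwᵢ).
Σwᵢ = 709.
Σwᵢxᵢ = 300·2 + 400·8 + 9·0 = 3800.
Σwᵢyᵢ = 300·3 + 400·3 + 9·8 = 2172.
x* = 3800/709 = 5.36, y* = 2172/709 = 3.06.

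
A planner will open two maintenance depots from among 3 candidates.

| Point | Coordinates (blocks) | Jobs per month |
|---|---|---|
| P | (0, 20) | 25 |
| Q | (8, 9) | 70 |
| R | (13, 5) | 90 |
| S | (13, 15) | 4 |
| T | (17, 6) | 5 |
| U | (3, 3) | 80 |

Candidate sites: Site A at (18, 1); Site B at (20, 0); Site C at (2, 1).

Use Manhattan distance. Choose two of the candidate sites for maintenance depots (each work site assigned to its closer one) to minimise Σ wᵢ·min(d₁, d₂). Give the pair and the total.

Evaluate every pair (each demand assigned to the nearer of the two):
  {Site A, Site C}: total = 2661
  {Site B, Site C}: total = 2958
  {Site A, Site B}: total = 4461
Best pair: {Site A, Site C} with total 2661.

{Site A, Site C}, total 2661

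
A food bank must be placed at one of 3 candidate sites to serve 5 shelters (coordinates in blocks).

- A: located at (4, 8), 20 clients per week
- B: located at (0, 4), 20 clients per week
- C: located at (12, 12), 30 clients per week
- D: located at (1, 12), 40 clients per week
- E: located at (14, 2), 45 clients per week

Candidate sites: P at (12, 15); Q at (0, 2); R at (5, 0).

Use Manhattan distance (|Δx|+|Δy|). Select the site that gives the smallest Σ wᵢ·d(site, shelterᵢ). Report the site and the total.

Total weighted distance at each candidate:
  P (12, 15): total = 2085
  Q (0, 2): total = 1970
  R (5, 0): total = 2065
Minimum is at Q with total 1970 blocks.

Q, total 1970 blocks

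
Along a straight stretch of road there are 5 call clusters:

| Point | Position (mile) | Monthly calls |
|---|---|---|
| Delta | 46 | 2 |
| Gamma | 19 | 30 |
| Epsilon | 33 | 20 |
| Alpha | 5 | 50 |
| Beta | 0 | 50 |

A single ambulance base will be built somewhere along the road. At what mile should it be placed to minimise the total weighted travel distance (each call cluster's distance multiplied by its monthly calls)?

For a sum of weighted absolute distances on a line, the optimum is the weighted median (not the mean). Total weight W = 152; half-weight = 76.
Sort by position and accumulate weight:
  mile 0 (Beta, w=50) → cum 50
  mile 5 (Alpha, w=50) → cum 100  ≥ 76 → median here
  mile 19 (Gamma, w=30) → cum 130
  mile 33 (Epsilon, w=20) → cum 150
  mile 46 (Delta, w=2) → cum 152
Optimal location: mile 5.

x = 5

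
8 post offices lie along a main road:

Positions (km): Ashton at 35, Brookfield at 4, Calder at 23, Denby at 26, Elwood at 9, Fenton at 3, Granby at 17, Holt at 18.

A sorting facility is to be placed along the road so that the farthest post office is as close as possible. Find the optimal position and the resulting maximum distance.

The 1-center on a line is the midpoint of the two extreme points: leftmost at 3, rightmost at 35.
Optimal location = (3 + 35)/2 = 19; maximum distance = (35 − 3)/2 = 16.

location 19, max distance 16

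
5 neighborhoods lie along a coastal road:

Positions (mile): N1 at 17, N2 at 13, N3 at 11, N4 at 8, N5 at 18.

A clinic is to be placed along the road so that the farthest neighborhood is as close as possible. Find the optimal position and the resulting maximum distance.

The 1-center on a line is the midpoint of the two extreme points: leftmost at 8, rightmost at 18.
Optimal location = (8 + 18)/2 = 13; maximum distance = (18 − 8)/2 = 5.

location 13, max distance 5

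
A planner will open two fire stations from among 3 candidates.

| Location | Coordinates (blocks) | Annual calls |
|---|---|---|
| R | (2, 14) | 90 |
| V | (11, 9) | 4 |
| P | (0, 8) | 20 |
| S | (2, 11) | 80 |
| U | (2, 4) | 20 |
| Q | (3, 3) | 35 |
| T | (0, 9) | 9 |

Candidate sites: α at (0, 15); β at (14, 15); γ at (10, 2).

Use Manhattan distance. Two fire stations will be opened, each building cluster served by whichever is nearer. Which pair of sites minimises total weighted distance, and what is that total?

Evaluate every pair (each demand assigned to the nearer of the two):
  {α, γ}: total = 1456
  {α, β}: total = 1765
  {β, γ}: total = 3435
Best pair: {α, γ} with total 1456.

{α, γ}, total 1456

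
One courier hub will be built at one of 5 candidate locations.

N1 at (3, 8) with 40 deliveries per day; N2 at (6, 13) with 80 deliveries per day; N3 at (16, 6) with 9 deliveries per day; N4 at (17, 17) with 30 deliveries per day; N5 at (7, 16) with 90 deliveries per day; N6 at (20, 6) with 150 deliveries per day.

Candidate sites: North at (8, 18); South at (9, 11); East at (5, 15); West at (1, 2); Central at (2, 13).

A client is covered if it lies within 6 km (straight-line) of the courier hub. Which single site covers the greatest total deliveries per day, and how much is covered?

Central, covering 210

Coverage radius r = 6 km; a point is covered iff (Δx)²+(Δy)² ≤ 6² = 36.
  North (8, 18): covers {N2, N5} → 170
  South (9, 11): covers {N2, N5} → 170
  East (5, 15): covers {N2, N5} → 170
  West (1, 2): covers {none} → 0
  Central (2, 13): covers {N1, N2, N5} → 210
Maximum coverage at Central: 210 deliveries per day.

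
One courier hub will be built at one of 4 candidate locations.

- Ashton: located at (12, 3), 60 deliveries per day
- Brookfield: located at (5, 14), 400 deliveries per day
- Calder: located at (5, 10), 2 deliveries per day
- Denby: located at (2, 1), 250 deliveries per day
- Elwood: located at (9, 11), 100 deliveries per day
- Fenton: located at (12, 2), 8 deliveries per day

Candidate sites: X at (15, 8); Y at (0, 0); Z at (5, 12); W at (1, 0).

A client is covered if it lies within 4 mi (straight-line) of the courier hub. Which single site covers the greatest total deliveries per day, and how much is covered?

Coverage radius r = 4 mi; a point is covered iff (Δx)²+(Δy)² ≤ 4² = 16.
  X (15, 8): covers {none} → 0
  Y (0, 0): covers {Denby} → 250
  Z (5, 12): covers {Brookfield, Calder} → 402
  W (1, 0): covers {Denby} → 250
Maximum coverage at Z: 402 deliveries per day.

Z, covering 402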